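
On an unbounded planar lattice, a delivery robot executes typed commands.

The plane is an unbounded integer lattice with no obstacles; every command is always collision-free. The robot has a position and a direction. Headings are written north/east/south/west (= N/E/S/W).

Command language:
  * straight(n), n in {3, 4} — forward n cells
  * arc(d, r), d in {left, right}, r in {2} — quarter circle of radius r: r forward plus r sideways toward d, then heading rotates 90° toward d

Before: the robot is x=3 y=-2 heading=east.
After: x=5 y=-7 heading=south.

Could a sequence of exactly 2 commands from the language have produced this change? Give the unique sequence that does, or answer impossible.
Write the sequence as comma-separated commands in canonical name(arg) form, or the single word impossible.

arc(right, 2), straight(3)

key: order matters: swapping arc(right, 2) and straight(3) lands elsewhere
start: x=3 y=-2 heading=east
t=1 arc(right, 2) ⇒ x=5 y=-4 heading=south
t=2 straight(3) ⇒ x=5 y=-7 heading=south
no rival 2-sequence matches.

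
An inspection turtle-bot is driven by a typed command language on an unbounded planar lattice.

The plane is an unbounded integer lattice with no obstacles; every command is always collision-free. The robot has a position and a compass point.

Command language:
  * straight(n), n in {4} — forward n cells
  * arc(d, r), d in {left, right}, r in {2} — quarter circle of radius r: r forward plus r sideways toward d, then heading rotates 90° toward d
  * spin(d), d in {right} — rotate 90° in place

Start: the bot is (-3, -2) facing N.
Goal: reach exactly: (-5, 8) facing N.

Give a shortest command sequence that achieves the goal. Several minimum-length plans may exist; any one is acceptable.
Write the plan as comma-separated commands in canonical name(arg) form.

arc(left, 2), spin(right), straight(4), straight(4)

from: (-3, -2) facing N
[1] after arc(left, 2): (-5, 0) facing W
[2] after spin(right): (-5, 0) facing N
[3] after straight(4): (-5, 4) facing N
[4] after straight(4): (-5, 8) facing N
shorter routes all fall short; 4 is best.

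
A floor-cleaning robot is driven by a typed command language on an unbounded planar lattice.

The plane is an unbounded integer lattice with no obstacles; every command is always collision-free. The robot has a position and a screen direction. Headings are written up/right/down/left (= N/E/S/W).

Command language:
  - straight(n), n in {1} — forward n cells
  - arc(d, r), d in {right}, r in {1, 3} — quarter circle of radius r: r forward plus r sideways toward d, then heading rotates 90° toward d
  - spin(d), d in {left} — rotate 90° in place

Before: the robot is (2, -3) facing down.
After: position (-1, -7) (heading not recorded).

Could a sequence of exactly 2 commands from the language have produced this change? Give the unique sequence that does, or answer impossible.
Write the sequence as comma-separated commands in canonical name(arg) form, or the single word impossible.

key: order matters: swapping straight(1) and arc(right, 3) lands elsewhere
initial: (2, -3) facing down
[1] after straight(1): (2, -4) facing down
[2] after arc(right, 3): (-1, -7) facing left
no other 2-command option fits: unique.

straight(1), arc(right, 3)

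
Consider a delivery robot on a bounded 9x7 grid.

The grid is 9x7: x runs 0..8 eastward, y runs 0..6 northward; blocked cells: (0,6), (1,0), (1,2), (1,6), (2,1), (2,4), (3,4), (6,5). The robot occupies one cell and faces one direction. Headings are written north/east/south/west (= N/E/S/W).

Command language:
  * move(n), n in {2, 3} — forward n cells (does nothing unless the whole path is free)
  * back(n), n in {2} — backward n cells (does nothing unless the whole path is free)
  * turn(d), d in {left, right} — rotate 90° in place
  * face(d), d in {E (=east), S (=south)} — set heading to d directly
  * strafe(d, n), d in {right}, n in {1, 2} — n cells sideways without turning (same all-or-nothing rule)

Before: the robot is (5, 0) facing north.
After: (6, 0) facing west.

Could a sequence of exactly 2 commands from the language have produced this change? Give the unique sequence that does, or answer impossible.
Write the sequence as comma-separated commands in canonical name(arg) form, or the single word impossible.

key: cell and facing (now W) both changed — the 2 commands mix motion and turning
t0: (5, 0) facing north
[1] after strafe(right, 1): (6, 0) facing north
[2] after turn(left): (6, 0) facing west
no rival 2-sequence matches.

strafe(right, 1), turn(left)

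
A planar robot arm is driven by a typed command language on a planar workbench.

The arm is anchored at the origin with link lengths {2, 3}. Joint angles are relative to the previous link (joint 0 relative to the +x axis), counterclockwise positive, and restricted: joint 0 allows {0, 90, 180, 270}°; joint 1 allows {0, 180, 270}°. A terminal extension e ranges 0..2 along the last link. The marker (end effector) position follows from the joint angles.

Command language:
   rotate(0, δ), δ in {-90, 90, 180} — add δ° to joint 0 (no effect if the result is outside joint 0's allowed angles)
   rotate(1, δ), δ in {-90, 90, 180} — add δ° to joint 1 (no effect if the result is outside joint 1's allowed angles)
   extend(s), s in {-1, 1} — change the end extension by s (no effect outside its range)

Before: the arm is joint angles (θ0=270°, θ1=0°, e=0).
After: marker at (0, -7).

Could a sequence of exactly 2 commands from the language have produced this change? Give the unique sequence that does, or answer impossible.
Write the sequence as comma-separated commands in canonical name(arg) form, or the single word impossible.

initial: joint angles (θ0=270°, θ1=0°, e=0)
step 1 (extend(1)): joint angles (θ0=270°, θ1=0°, e=1)
step 2 (extend(1)): joint angles (θ0=270°, θ1=0°, e=2)
all 64 alternatives checked — unique.

extend(1), extend(1)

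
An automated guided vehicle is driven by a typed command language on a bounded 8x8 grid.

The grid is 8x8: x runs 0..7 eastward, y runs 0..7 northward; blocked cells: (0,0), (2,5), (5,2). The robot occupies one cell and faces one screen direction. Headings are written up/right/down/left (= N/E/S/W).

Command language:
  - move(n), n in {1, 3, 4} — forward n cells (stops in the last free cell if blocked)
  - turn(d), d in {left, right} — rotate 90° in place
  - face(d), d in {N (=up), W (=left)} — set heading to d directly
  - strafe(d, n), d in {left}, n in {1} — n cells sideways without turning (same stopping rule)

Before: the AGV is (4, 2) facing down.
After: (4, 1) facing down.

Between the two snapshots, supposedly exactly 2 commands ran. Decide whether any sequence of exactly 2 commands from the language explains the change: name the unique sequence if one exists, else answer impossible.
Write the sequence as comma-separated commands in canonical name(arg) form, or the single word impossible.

strafe(left, 1), move(1)

key: heading stays S — no command in the sequence turns
initial: (4, 2) facing down
[1] after strafe(left, 1): (4, 2) facing down
[2] after move(1): (4, 1) facing down
no other 2-command option fits: unique.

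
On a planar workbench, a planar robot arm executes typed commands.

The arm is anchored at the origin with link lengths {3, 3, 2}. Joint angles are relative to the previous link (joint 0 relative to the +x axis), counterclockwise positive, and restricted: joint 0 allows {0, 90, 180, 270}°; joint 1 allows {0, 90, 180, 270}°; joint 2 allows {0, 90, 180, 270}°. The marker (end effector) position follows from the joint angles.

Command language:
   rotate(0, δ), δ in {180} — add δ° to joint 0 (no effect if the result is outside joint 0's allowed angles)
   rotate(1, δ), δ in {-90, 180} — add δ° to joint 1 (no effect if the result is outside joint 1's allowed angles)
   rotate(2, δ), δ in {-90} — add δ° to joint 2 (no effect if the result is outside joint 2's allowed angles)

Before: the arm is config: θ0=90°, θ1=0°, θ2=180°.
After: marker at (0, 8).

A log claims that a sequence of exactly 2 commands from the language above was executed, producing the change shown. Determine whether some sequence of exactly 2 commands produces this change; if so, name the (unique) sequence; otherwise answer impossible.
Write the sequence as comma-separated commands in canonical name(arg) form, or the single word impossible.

from: config: θ0=90°, θ1=0°, θ2=180°
1. rotate(2, -90) → config: θ0=90°, θ1=0°, θ2=90°
2. rotate(2, -90) → config: θ0=90°, θ1=0°, θ2=0°
all 16 alternatives checked — unique.

rotate(2, -90), rotate(2, -90)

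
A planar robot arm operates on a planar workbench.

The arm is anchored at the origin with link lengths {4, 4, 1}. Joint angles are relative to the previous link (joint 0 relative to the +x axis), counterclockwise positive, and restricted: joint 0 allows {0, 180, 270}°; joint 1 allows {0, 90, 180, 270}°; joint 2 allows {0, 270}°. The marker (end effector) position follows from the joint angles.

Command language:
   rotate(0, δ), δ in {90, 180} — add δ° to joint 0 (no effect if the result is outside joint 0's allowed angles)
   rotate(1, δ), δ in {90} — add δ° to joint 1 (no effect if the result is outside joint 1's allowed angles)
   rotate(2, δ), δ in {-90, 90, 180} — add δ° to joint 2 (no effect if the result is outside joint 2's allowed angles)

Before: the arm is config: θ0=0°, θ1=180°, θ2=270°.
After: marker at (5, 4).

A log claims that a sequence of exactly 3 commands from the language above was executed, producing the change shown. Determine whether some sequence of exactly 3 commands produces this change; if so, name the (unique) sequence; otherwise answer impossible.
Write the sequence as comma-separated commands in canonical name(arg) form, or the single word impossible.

initial: config: θ0=0°, θ1=180°, θ2=270°
t=1 rotate(1, 90) ⇒ config: θ0=0°, θ1=270°, θ2=270°
t=2 rotate(1, 90) ⇒ config: θ0=0°, θ1=0°, θ2=270°
t=3 rotate(1, 90) ⇒ config: θ0=0°, θ1=90°, θ2=270°
no rival 3-sequence matches.

rotate(1, 90), rotate(1, 90), rotate(1, 90)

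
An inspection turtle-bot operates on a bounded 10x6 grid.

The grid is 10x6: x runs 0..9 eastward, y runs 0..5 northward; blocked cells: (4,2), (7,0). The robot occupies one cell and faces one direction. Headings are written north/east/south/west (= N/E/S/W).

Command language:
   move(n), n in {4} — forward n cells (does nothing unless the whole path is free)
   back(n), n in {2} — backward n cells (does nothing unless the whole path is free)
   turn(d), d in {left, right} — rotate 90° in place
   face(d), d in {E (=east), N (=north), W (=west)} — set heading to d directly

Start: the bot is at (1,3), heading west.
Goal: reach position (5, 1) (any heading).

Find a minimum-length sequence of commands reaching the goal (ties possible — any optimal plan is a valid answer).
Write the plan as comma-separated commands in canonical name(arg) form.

face(E), move(4), turn(left), back(2)

start: at (1,3), heading west
1. face(E) → at (1,3), heading east
2. move(4) → at (5,3), heading east
3. turn(left) → at (5,3), heading north
4. back(2) → at (5,1), heading north
shorter routes all fall short; 4 is best.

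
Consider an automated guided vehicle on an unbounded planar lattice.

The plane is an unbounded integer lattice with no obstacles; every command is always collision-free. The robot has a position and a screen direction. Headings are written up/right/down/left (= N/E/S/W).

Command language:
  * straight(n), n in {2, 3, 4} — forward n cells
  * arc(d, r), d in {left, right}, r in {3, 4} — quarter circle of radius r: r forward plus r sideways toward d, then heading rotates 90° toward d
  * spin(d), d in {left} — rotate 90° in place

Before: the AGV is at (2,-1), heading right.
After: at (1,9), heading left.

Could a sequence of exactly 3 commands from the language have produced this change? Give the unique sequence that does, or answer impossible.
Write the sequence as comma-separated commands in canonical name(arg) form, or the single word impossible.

arc(left, 3), straight(3), arc(left, 4)

key: cell and facing (now W) both changed — the 3 commands mix motion and turning
start: at (2,-1), heading right
1. arc(left, 3) → at (5,2), heading up
2. straight(3) → at (5,5), heading up
3. arc(left, 4) → at (1,9), heading left
all 512 alternatives checked — unique.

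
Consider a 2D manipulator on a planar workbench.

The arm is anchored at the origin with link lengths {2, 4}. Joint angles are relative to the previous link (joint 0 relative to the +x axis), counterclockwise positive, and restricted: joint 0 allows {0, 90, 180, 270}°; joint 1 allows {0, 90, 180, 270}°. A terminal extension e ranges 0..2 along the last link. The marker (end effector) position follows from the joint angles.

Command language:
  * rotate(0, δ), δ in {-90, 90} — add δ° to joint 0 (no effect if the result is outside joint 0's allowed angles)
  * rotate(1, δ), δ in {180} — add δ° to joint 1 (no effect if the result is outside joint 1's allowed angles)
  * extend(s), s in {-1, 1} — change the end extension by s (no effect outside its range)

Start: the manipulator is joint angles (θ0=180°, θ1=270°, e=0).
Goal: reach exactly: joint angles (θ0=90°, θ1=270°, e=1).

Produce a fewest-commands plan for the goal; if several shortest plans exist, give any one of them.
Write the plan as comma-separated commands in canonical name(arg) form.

extend(1), rotate(0, -90)

begin: joint angles (θ0=180°, θ1=270°, e=0)
step 1 (extend(1)): joint angles (θ0=180°, θ1=270°, e=1)
step 2 (rotate(0, -90)): joint angles (θ0=90°, θ1=270°, e=1)
nothing shorter than 2 reaches the goal.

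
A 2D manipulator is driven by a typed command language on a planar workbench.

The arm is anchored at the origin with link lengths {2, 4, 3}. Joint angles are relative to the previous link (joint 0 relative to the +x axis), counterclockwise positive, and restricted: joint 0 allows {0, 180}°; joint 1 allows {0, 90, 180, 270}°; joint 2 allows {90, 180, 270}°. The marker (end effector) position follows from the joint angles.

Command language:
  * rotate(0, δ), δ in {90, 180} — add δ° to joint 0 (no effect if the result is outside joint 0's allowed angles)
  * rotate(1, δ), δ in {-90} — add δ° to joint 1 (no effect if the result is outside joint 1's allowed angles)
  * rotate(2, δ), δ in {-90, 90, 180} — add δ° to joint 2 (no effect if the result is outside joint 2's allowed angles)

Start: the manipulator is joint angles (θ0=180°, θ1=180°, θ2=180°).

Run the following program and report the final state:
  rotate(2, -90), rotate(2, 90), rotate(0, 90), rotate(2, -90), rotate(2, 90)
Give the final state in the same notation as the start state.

joint angles (θ0=180°, θ1=180°, θ2=180°)

t0: joint angles (θ0=180°, θ1=180°, θ2=180°)
t=1 rotate(2, -90) ⇒ joint angles (θ0=180°, θ1=180°, θ2=90°)
t=2 rotate(2, 90) ⇒ joint angles (θ0=180°, θ1=180°, θ2=180°)
t=3 rotate(0, 90) ⇒ joint angles (θ0=180°, θ1=180°, θ2=180°)
t=4 rotate(2, -90) ⇒ joint angles (θ0=180°, θ1=180°, θ2=90°)
t=5 rotate(2, 90) ⇒ joint angles (θ0=180°, θ1=180°, θ2=180°)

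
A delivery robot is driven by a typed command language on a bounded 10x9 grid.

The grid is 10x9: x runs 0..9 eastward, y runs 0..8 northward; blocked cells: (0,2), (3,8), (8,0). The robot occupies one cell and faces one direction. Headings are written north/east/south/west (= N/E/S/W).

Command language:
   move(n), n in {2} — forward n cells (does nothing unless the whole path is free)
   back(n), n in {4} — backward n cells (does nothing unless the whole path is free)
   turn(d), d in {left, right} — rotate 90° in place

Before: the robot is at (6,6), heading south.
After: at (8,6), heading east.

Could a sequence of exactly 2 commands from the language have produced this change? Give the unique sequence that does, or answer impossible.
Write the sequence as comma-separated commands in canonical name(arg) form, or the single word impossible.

key: cell and facing (now E) both changed — the 2 commands mix motion and turning
initial: at (6,6), heading south
[1] after turn(left): at (6,6), heading east
[2] after move(2): at (8,6), heading east
no other 2-command option fits: unique.

turn(left), move(2)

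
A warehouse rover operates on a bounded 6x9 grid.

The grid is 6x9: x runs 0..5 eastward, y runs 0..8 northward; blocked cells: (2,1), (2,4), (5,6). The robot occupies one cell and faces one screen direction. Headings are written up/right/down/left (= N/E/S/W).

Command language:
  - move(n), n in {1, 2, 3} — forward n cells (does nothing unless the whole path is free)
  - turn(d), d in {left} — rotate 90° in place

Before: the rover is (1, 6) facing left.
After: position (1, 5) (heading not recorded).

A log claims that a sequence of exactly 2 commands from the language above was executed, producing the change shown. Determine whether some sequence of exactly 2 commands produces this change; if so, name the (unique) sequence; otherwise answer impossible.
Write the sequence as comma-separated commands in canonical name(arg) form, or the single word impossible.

key: order matters: swapping turn(left) and move(1) lands elsewhere
start: (1, 6) facing left
1. turn(left) → (1, 6) facing down
2. move(1) → (1, 5) facing down
uniquely the one of 16 2-step routes that fits.

turn(left), move(1)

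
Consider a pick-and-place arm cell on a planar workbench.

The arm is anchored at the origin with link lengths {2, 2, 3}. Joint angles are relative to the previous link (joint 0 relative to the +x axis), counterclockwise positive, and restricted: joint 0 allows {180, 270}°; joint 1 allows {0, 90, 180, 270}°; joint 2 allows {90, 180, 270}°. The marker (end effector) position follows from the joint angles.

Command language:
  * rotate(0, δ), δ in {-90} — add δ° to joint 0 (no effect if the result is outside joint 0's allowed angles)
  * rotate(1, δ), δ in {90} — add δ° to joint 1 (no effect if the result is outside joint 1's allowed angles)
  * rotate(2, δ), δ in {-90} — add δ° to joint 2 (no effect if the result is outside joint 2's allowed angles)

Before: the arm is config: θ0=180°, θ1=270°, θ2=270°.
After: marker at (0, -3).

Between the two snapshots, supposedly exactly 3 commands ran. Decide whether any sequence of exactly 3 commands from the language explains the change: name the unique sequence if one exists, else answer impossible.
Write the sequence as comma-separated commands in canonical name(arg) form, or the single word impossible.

rotate(1, 90), rotate(1, 90), rotate(1, 90)

from: config: θ0=180°, θ1=270°, θ2=270°
step 1 (rotate(1, 90)): config: θ0=180°, θ1=0°, θ2=270°
step 2 (rotate(1, 90)): config: θ0=180°, θ1=90°, θ2=270°
step 3 (rotate(1, 90)): config: θ0=180°, θ1=180°, θ2=270°
no other 3-command option fits: unique.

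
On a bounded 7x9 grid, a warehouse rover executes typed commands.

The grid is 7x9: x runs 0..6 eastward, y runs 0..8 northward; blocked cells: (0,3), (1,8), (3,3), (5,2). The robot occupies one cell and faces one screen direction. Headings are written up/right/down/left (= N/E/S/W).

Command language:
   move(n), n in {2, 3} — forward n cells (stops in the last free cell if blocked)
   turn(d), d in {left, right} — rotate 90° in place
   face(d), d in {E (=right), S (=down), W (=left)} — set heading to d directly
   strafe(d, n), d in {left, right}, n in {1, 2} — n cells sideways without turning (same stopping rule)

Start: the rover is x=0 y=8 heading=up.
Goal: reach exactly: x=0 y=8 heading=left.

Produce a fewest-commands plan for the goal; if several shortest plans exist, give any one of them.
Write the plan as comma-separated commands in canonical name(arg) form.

initial: x=0 y=8 heading=up
1. face(W) → x=0 y=8 heading=left
no 0-step plan works, so 1 is optimal.

face(W)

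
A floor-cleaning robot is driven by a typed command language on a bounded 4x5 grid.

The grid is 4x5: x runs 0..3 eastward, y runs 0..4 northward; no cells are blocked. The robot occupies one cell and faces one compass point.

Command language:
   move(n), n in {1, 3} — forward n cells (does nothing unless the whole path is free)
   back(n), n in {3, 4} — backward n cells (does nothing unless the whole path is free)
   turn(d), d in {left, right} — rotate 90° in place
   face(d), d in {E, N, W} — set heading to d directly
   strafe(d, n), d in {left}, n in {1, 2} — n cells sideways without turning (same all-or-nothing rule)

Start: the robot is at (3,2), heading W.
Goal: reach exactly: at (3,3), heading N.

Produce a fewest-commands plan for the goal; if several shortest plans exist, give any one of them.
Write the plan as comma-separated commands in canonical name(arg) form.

begin: at (3,2), heading W
[1] after face(N): at (3,2), heading N
[2] after move(1): at (3,3), heading N
shorter routes all fall short; 2 is best.

face(N), move(1)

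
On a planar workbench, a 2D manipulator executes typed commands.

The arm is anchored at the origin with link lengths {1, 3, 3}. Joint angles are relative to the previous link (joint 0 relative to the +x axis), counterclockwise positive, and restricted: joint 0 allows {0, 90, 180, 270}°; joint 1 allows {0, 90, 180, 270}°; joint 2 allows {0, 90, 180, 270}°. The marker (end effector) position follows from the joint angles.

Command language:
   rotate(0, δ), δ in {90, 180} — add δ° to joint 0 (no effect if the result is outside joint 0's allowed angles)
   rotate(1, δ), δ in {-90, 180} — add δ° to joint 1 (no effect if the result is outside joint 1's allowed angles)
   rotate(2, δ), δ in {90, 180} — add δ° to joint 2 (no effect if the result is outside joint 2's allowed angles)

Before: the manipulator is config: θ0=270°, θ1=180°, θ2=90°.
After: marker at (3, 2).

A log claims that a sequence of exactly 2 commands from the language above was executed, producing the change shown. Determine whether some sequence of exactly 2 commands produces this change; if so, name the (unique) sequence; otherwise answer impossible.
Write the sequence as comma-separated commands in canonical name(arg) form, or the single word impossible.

from: config: θ0=270°, θ1=180°, θ2=90°
step 1 (rotate(2, 90)): config: θ0=270°, θ1=180°, θ2=180°
step 2 (rotate(2, 90)): config: θ0=270°, θ1=180°, θ2=270°
uniquely the one of 36 2-step routes that fits.

rotate(2, 90), rotate(2, 90)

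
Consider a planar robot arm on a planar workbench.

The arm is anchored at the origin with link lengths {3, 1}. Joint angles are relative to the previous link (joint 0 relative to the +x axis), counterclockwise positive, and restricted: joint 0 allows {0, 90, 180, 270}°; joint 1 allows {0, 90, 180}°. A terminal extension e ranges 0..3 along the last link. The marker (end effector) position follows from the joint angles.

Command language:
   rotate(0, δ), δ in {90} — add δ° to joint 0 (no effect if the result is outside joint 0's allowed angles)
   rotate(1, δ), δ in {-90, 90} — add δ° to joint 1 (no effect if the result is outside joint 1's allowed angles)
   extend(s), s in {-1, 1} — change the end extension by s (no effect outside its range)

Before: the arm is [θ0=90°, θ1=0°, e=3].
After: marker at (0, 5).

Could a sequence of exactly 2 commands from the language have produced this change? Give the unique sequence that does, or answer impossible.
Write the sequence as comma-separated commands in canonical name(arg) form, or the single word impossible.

extend(-1), extend(-1)

start: [θ0=90°, θ1=0°, e=3]
1. extend(-1) → [θ0=90°, θ1=0°, e=2]
2. extend(-1) → [θ0=90°, θ1=0°, e=1]
all 25 alternatives checked — unique.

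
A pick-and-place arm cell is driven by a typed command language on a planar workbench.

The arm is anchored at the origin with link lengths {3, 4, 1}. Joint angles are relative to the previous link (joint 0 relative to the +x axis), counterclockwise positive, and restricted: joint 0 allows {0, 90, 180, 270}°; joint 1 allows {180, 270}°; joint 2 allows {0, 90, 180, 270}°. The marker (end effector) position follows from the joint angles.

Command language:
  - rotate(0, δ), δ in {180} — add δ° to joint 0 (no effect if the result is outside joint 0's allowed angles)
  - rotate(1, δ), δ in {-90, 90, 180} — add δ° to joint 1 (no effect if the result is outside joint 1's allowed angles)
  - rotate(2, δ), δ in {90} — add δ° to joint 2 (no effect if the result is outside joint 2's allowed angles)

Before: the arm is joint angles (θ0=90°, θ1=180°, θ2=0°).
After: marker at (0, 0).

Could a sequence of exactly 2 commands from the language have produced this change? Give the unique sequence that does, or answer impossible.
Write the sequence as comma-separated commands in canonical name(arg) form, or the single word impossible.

start: joint angles (θ0=90°, θ1=180°, θ2=0°)
step 1 (rotate(2, 90)): joint angles (θ0=90°, θ1=180°, θ2=90°)
step 2 (rotate(2, 90)): joint angles (θ0=90°, θ1=180°, θ2=180°)
no other 2-command option fits: unique.

rotate(2, 90), rotate(2, 90)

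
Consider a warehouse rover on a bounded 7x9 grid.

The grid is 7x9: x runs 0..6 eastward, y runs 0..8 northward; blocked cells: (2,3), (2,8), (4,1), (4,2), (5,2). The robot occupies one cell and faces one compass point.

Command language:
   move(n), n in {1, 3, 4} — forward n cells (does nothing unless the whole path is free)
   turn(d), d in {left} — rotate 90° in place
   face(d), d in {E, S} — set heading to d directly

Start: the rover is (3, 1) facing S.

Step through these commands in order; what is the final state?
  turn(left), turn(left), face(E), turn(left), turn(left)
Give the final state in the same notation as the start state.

(3, 1) facing W

start: (3, 1) facing S
1. turn(left) → (3, 1) facing E
2. turn(left) → (3, 1) facing N
3. face(E) → (3, 1) facing E
4. turn(left) → (3, 1) facing N
5. turn(left) → (3, 1) facing W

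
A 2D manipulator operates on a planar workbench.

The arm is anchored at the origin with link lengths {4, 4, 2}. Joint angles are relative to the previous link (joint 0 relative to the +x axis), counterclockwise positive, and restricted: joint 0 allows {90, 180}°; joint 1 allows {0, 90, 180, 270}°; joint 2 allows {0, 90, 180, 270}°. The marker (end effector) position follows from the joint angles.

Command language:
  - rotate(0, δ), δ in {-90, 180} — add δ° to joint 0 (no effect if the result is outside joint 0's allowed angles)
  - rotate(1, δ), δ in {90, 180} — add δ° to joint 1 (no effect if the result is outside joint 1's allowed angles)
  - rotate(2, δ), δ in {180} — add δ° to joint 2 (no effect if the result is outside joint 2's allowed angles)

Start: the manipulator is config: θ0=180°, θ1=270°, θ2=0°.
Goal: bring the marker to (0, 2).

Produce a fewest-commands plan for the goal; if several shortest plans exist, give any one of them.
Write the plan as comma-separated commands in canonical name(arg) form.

rotate(1, 180), rotate(2, 180), rotate(1, 90), rotate(0, -90)

from: config: θ0=180°, θ1=270°, θ2=0°
step 1 (rotate(1, 180)): config: θ0=180°, θ1=90°, θ2=0°
step 2 (rotate(2, 180)): config: θ0=180°, θ1=90°, θ2=180°
step 3 (rotate(1, 90)): config: θ0=180°, θ1=180°, θ2=180°
step 4 (rotate(0, -90)): config: θ0=90°, θ1=180°, θ2=180°
nothing shorter than 4 reaches the goal.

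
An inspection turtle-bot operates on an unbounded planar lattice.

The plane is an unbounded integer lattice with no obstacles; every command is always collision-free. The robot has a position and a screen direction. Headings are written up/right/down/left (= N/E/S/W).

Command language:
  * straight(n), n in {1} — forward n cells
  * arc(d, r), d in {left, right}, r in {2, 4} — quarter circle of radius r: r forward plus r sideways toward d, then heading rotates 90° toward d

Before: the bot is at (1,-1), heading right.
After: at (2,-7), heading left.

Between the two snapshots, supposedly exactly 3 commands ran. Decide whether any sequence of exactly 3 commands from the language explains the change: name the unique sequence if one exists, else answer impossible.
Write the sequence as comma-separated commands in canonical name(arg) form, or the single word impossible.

arc(right, 4), arc(right, 2), straight(1)

key: running straight(1) before arc(right, 4) would end elsewhere — order is forced
from: at (1,-1), heading right
step 1 (arc(right, 4)): at (5,-5), heading down
step 2 (arc(right, 2)): at (3,-7), heading left
step 3 (straight(1)): at (2,-7), heading left
uniquely the one of 125 3-step routes that fits.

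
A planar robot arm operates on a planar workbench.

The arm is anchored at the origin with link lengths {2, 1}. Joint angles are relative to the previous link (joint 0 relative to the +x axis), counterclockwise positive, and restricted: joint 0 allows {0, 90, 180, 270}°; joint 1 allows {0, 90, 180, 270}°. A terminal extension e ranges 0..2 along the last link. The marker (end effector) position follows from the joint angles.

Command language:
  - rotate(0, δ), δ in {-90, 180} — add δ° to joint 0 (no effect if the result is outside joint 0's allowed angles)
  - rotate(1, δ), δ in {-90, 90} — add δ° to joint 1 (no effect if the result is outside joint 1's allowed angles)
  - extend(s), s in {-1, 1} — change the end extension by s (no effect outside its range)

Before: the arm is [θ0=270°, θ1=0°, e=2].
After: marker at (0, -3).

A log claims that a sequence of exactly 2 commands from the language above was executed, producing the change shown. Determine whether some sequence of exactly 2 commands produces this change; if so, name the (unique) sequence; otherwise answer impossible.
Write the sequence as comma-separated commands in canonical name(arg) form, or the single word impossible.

extend(-1), extend(-1)

begin: [θ0=270°, θ1=0°, e=2]
[1] after extend(-1): [θ0=270°, θ1=0°, e=1]
[2] after extend(-1): [θ0=270°, θ1=0°, e=0]
no rival 2-sequence matches.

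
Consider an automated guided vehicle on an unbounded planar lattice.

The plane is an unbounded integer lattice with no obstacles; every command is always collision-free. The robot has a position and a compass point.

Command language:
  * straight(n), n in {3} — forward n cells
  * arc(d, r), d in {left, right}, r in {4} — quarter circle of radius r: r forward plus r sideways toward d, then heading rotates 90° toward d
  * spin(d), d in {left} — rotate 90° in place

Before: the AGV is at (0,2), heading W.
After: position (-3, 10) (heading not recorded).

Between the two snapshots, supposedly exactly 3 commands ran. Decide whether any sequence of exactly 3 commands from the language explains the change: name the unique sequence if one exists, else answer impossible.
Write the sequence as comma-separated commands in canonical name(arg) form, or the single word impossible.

key: running arc(right, 4) before straight(3) would end elsewhere — order is forced
start: at (0,2), heading W
t=1 straight(3) ⇒ at (-3,2), heading W
t=2 arc(right, 4) ⇒ at (-7,6), heading N
t=3 arc(right, 4) ⇒ at (-3,10), heading E
no rival 3-sequence matches.

straight(3), arc(right, 4), arc(right, 4)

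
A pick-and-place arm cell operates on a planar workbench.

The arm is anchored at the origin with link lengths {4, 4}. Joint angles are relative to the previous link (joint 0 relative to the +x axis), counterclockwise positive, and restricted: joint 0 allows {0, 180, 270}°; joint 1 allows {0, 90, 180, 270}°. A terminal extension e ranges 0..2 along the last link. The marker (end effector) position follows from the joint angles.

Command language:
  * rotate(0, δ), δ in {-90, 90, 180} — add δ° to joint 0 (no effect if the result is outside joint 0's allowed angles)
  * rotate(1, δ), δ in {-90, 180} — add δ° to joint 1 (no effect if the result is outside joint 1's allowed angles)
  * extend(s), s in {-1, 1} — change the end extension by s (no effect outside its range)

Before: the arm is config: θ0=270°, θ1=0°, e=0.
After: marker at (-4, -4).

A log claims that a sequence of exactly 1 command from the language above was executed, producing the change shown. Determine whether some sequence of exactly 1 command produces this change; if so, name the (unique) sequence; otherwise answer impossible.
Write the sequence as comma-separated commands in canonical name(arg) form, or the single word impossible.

rotate(1, -90)

initial: config: θ0=270°, θ1=0°, e=0
t=1 rotate(1, -90) ⇒ config: θ0=270°, θ1=270°, e=0
no other 1-command option fits: unique.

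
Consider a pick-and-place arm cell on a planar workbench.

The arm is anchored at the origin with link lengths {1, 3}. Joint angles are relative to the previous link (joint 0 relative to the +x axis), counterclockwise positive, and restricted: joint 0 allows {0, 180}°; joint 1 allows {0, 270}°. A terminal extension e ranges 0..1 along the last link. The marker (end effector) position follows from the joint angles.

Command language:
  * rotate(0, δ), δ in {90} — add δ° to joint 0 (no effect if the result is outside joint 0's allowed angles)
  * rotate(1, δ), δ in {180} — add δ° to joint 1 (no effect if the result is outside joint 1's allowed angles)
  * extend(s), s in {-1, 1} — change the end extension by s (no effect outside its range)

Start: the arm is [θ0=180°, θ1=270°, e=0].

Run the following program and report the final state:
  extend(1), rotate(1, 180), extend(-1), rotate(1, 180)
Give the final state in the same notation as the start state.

t0: [θ0=180°, θ1=270°, e=0]
[1] after extend(1): [θ0=180°, θ1=270°, e=1]
[2] after rotate(1, 180): [θ0=180°, θ1=270°, e=1]
[3] after extend(-1): [θ0=180°, θ1=270°, e=0]
[4] after rotate(1, 180): [θ0=180°, θ1=270°, e=0]

[θ0=180°, θ1=270°, e=0]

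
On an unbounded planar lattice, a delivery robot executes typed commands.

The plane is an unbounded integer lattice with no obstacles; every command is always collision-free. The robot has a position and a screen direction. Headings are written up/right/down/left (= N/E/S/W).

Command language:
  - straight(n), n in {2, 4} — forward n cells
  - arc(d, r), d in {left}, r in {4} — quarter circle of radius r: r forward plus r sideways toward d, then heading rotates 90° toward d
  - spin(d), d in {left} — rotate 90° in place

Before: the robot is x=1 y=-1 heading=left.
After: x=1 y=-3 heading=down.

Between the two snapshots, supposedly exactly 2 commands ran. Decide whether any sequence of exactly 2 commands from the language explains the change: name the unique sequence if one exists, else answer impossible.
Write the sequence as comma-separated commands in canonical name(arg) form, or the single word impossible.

spin(left), straight(2)

key: cell and facing (now S) both changed — the 2 commands mix motion and turning
t0: x=1 y=-1 heading=left
[1] after spin(left): x=1 y=-1 heading=down
[2] after straight(2): x=1 y=-3 heading=down
uniquely the one of 16 2-step routes that fits.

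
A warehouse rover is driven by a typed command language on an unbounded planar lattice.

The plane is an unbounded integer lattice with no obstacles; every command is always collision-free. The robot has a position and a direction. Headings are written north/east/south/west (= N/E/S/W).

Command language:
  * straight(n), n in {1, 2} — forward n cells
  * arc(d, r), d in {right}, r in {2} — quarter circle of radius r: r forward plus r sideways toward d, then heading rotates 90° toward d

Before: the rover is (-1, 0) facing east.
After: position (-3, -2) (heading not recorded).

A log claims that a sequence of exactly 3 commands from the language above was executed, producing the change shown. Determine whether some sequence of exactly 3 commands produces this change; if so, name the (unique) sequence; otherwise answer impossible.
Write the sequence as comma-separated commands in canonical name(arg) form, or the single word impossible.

start: (-1, 0) facing east
t=1 arc(right, 2) ⇒ (1, -2) facing south
t=2 arc(right, 2) ⇒ (-1, -4) facing west
t=3 arc(right, 2) ⇒ (-3, -2) facing north
all 27 alternatives checked — unique.

arc(right, 2), arc(right, 2), arc(right, 2)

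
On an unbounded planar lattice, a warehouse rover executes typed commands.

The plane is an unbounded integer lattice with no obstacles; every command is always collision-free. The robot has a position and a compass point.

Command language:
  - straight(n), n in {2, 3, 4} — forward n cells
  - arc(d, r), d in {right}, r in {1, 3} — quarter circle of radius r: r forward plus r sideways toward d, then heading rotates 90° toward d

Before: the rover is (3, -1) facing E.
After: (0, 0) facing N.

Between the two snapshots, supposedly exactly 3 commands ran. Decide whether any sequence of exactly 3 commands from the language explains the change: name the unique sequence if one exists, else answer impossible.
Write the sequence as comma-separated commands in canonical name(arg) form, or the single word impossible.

arc(right, 1), arc(right, 1), arc(right, 3)

key: order matters: swapping arc(right, 1) and arc(right, 3) lands elsewhere
t0: (3, -1) facing E
t=1 arc(right, 1) ⇒ (4, -2) facing S
t=2 arc(right, 1) ⇒ (3, -3) facing W
t=3 arc(right, 3) ⇒ (0, 0) facing N
uniquely the one of 125 3-step routes that fits.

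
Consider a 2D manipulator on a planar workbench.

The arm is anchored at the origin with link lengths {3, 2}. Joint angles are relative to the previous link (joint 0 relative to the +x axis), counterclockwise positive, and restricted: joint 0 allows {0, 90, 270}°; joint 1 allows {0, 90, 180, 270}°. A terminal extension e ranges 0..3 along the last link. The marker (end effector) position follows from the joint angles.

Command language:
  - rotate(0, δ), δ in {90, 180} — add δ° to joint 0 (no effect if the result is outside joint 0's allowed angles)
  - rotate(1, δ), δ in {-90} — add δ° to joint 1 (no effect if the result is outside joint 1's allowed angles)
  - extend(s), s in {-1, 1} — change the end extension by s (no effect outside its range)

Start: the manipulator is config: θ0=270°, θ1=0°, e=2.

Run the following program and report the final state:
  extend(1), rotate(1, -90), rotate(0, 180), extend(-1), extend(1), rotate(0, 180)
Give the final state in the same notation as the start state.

t0: config: θ0=270°, θ1=0°, e=2
[1] after extend(1): config: θ0=270°, θ1=0°, e=3
[2] after rotate(1, -90): config: θ0=270°, θ1=270°, e=3
[3] after rotate(0, 180): config: θ0=90°, θ1=270°, e=3
[4] after extend(-1): config: θ0=90°, θ1=270°, e=2
[5] after extend(1): config: θ0=90°, θ1=270°, e=3
[6] after rotate(0, 180): config: θ0=270°, θ1=270°, e=3

config: θ0=270°, θ1=270°, e=3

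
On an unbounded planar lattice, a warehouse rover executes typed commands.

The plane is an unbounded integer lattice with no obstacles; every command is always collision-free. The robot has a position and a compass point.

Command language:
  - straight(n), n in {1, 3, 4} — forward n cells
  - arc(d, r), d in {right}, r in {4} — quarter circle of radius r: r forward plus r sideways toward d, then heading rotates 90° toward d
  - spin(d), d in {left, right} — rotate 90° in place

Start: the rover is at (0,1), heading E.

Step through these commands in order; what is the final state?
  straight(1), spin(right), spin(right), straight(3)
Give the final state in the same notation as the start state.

from: at (0,1), heading E
1. straight(1) → at (1,1), heading E
2. spin(right) → at (1,1), heading S
3. spin(right) → at (1,1), heading W
4. straight(3) → at (-2,1), heading W

at (-2,1), heading W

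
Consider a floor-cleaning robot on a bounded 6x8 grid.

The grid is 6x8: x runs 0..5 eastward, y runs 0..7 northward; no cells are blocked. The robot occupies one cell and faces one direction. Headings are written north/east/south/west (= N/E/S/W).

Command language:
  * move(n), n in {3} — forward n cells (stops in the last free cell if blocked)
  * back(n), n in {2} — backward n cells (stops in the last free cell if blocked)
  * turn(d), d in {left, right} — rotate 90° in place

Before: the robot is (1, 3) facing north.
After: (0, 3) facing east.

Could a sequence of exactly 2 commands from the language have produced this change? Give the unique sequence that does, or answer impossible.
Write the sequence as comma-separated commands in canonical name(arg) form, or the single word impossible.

turn(right), back(2)

key: running back(2) before turn(right) would end elsewhere — order is forced
begin: (1, 3) facing north
1. turn(right) → (1, 3) facing east
2. back(2) → (0, 3) facing east
no other 2-command option fits: unique.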